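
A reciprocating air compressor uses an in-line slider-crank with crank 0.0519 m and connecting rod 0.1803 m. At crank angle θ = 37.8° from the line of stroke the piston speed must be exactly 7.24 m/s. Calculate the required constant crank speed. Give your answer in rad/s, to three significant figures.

185

For an in-line slider-crank, |v_piston| = rω|sinθ|·[1 + r cosθ/√(L² − r² sin²θ)].
With r = 0.0519 m, L = 0.1803 m, θ = 37.8°: the bracketed kinematic factor |dx/dθ| = 0.03916 m.
ω = v/|dx/dθ| = 7.24/0.03916 = 184.88 rad/s.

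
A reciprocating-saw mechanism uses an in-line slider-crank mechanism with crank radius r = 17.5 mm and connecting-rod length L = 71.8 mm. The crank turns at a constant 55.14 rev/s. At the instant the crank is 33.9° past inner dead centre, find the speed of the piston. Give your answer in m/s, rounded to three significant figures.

4.07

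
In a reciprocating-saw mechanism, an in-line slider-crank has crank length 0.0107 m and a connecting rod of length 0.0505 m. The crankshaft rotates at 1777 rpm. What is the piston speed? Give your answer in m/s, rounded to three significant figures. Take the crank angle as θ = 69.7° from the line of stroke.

ω = 2π·1777/60 = 186.1 rad/s
For an in-line slider-crank, x = r cosθ + √(L² − r² sin²θ), so v = −rω sinθ·[1 + r cosθ/√(L² − r² sin²θ)].
With r = 0.0107 m, L = 0.0505 m, θ = 69.7°: √(L² − r² sin²θ) = 0.049493 m.
v = −0.0107·186.1·0.93789·[1 + 0.0107·0.34694/0.049493] = -2.0075 m/s.
|v| = 2.0075 m/s.

2.01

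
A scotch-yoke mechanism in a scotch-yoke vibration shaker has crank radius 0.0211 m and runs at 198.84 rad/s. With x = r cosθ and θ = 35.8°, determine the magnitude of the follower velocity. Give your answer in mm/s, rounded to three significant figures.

2450

ω = 198.8 rad/s
x = r cosθ ⇒ ẋ = −rω sinθ.
|v| = rω|sinθ| = 0.0211·198.8·|sin 35.8°| = 2.4542 m/s = 2454.2 mm/s.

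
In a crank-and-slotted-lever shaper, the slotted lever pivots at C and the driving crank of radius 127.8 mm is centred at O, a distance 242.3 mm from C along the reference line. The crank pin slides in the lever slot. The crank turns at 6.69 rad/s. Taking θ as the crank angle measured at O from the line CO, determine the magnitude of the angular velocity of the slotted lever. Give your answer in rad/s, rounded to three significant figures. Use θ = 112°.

ω = 6.69 rad/s
Crank pin A relative to C: A = (d + r cosθ, r sinθ); lever angle φ = atan2(r sinθ, d + r cosθ).
Differentiating tanφ: φ̇ = rω(d cosθ + r)/(d² + r² + 2dr cosθ).
d² + r² + 2dr cosθ = |CA|² = 0.051842 m²;  d cosθ + r = +0.037033 m.
|ω_lever| = |0.1278·6.69·+0.037033| / 0.051842 = 0.61075 rad/s.

0.611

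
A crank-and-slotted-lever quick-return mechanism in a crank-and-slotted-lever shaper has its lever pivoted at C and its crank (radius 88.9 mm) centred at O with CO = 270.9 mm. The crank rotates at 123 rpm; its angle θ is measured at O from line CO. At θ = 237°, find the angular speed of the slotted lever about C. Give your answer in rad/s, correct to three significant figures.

ω = 12.88 rad/s (from 123 rpm).
Crank pin A relative to C: A = (d + r cosθ, r sinθ); lever angle φ = atan2(r sinθ, d + r cosθ).
Differentiating tanφ: φ̇ = rω(d cosθ + r)/(d² + r² + 2dr cosθ).
d² + r² + 2dr cosθ = |CA|² = 0.0550569 m²;  d cosθ + r = -0.058643 m.
|ω_lever| = |0.0889·12.88·-0.058643| / 0.0550569 = 1.2197 rad/s.

1.22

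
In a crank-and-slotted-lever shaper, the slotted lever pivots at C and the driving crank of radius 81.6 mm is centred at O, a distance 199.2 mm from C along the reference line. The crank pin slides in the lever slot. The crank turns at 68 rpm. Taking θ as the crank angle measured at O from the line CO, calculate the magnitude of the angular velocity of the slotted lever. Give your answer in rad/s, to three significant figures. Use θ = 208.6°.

ω = 7.121 rad/s (from 68 rpm).
Crank pin A relative to C: A = (d + r cosθ, r sinθ); lever angle φ = atan2(r sinθ, d + r cosθ).
Differentiating tanφ: φ̇ = rω(d cosθ + r)/(d² + r² + 2dr cosθ).
d² + r² + 2dr cosθ = |CA|² = 0.0177965 m²;  d cosθ + r = -0.093294 m.
|ω_lever| = |0.0816·7.121·-0.093294| / 0.0177965 = 3.0461 rad/s.

3.05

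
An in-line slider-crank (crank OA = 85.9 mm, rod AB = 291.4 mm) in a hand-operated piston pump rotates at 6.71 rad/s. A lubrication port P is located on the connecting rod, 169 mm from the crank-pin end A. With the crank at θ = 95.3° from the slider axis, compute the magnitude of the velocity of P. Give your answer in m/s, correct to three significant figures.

0.565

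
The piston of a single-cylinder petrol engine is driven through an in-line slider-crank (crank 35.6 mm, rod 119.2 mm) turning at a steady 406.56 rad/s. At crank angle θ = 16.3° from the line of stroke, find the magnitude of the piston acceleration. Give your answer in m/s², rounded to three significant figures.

ω = 406.6 rad/s
x(θ) = r cosθ + √(L² − r² sin²θ); with ω constant, a = ω²·d²x/dθ².
d²x/dθ² = −r cosθ − r²(cos2θ)/√u − r⁴ sin²2θ/(4u^{3/2}),  u = L² − r² sin²θ = 0.0141088 m².
Substituting r = 0.0356 m, L = 0.1192 m, θ = 16.3°: d²x/dθ² = -0.043227 m.
a = ω²·d²x/dθ² = (406.6)²·(-0.043227) = -7145.1 m/s²;  |a| = 7145.1 m/s².

7150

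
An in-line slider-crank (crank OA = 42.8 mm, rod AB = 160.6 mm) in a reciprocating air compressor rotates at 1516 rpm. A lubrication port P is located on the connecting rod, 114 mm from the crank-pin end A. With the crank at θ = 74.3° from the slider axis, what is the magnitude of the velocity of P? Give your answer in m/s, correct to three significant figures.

6.91

ω = 158.8 rad/s.  Crank-pin speed |V_A| = rω = 6.7947 m/s, perpendicular to OA.
Rod angle: sinφ = −(r/L) sinθ ⇒ φ = -14.866°; ω_rod = −rω cosθ/√(L²−r²sin²θ) = -11.845 rad/s.
V_P = V_A + ω_rod × AP, with AP = 0.114 m along the rod.
Components: V_Px = −rω sinθ − a·ω_rod·sinφ = -6.8877 m/s;  V_Py = rω cosθ + a·ω_rod·cosφ = +0.53351 m/s.
|V_P| = √(V_Px² + V_Py²) = 6.9083 m/s.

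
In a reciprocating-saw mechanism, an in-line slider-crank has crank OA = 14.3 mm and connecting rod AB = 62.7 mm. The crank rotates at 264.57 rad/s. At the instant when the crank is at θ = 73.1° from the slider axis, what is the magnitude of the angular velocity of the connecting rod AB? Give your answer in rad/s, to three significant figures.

18.0

ω = 264.6 rad/s
The rod makes angle φ with the slider axis where L sinφ = r sinθ; differentiating, L cosφ·φ̇ = r ω cosθ.
L cosφ = √(L² − r² sin²θ) = 0.061189 m.
|ω_rod| = r ω |cosθ| / √(L² − r² sin²θ) = 0.0143·264.6·0.29070/0.061189 = 17.974 rad/s.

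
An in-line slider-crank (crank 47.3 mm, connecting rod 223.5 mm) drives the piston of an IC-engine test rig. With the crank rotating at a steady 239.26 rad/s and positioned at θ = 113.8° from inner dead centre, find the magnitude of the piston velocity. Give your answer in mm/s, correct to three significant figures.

ω = 239.3 rad/s
For an in-line slider-crank, x = r cosθ + √(L² − r² sin²θ), so v = −rω sinθ·[1 + r cosθ/√(L² − r² sin²θ)].
With r = 0.0473 m, L = 0.2235 m, θ = 113.8°: √(L² − r² sin²θ) = 0.21927 m.
v = −0.0473·239.3·0.91496·[1 + 0.0473·-0.40355/0.21927] = -9.4532 m/s.
|v| = 9.4532 m/s = 9453.2 mm/s.

9450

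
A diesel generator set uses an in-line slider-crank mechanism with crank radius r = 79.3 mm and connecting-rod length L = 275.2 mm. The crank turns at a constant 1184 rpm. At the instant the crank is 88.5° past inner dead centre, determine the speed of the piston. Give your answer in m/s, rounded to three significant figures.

ω = 2π·1184/60 = 124 rad/s
For an in-line slider-crank, x = r cosθ + √(L² − r² sin²θ), so v = −rω sinθ·[1 + r cosθ/√(L² − r² sin²θ)].
With r = 0.0793 m, L = 0.2752 m, θ = 88.5°: √(L² − r² sin²θ) = 0.26354 m.
v = −0.0793·124·0.99966·[1 + 0.0793·0.02618/0.26354] = -9.9063 m/s.
|v| = 9.9063 m/s.

9.91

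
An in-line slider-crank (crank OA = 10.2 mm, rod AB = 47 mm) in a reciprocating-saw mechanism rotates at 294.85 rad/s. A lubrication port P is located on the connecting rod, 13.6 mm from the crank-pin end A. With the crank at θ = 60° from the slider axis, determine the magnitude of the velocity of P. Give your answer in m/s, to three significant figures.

ω = 294.9 rad/s.  Crank-pin speed |V_A| = rω = 3.0075 m/s, perpendicular to OA.
Rod angle: sinφ = −(r/L) sinθ ⇒ φ = -10.833°; ω_rod = −rω cosθ/√(L²−r²sin²θ) = -32.575 rad/s.
V_P = V_A + ω_rod × AP, with AP = 0.0136 m along the rod.
Components: V_Px = −rω sinθ − a·ω_rod·sinφ = -2.6878 m/s;  V_Py = rω cosθ + a·ω_rod·cosφ = +1.0686 m/s.
|V_P| = √(V_Px² + V_Py²) = 2.8924 m/s.

2.89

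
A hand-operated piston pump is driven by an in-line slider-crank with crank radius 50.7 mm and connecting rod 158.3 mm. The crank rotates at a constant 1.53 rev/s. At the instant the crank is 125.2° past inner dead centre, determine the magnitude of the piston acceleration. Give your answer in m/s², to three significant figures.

3.18

ω = 2π·1.53 = 9.613 rad/s
x(θ) = r cosθ + √(L² − r² sin²θ); with ω constant, a = ω²·d²x/dθ².
d²x/dθ² = −r cosθ − r²(cos2θ)/√u − r⁴ sin²2θ/(4u^{3/2}),  u = L² − r² sin²θ = 0.0233425 m².
Substituting r = 0.0507 m, L = 0.1583 m, θ = 125.2°: d²x/dθ² = +0.034458 m.
a = ω²·d²x/dθ² = (9.613)²·(+0.034458) = +3.1844 m/s²;  |a| = 3.1844 m/s².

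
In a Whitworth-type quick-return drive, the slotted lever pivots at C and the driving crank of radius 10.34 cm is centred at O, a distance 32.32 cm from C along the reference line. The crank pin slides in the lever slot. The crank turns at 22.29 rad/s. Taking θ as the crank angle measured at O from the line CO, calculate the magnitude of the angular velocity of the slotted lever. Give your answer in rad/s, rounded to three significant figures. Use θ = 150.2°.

ω = 22.29 rad/s
Crank pin A relative to C: A = (d + r cosθ, r sinθ); lever angle φ = atan2(r sinθ, d + r cosθ).
Differentiating tanφ: φ̇ = rω(d cosθ + r)/(d² + r² + 2dr cosθ).
d² + r² + 2dr cosθ = |CA|² = 0.0571503 m²;  d cosθ + r = -0.17706 m.
|ω_lever| = |0.1034·22.29·-0.17706| / 0.0571503 = 7.1406 rad/s.

7.14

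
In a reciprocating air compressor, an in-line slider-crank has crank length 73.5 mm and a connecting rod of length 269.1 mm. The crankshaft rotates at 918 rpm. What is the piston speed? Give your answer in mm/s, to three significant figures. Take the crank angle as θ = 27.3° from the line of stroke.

4030

ω = 2π·918/60 = 96.13 rad/s
For an in-line slider-crank, x = r cosθ + √(L² − r² sin²θ), so v = −rω sinθ·[1 + r cosθ/√(L² − r² sin²θ)].
With r = 0.0735 m, L = 0.2691 m, θ = 27.3°: √(L² − r² sin²θ) = 0.26698 m.
v = −0.0735·96.13·0.45865·[1 + 0.0735·0.88862/0.26698] = -4.0335 m/s.
|v| = 4.0335 m/s = 4033.5 mm/s.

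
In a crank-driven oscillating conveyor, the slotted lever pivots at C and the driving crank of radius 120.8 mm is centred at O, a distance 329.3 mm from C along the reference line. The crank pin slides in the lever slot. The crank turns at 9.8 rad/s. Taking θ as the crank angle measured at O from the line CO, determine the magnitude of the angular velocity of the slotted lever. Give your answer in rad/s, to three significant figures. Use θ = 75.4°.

ω = 9.8 rad/s
Crank pin A relative to C: A = (d + r cosθ, r sinθ); lever angle φ = atan2(r sinθ, d + r cosθ).
Differentiating tanφ: φ̇ = rω(d cosθ + r)/(d² + r² + 2dr cosθ).
d² + r² + 2dr cosθ = |CA|² = 0.143085 m²;  d cosθ + r = +0.20381 m.
|ω_lever| = |0.1208·9.8·+0.20381| / 0.143085 = 1.6862 rad/s.

1.69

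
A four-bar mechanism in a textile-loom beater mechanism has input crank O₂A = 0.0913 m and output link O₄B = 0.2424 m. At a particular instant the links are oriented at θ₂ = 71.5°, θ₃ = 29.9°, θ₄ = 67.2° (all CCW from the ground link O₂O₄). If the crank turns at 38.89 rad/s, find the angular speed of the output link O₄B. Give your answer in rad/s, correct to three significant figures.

16.0

ω₂ = 38.89 rad/s
Differentiating the loop-closure r₂e^{iθ₂}+r₃e^{iθ₃}=r₁+r₄e^{iθ₄} gives r₂ω₂e^{iθ₂}+r₃ω₃e^{iθ₃}=r₄ω₄e^{iθ₄}.
Eliminating the other unknown: ω₄ = r₂ω₂ sin(θ₂−θ₃) / [r₄ sin(θ₄−θ₃)].
Numerator sine = +0.66393; denominator sine = +0.60599.
Result = 0.0913·38.89·(+0.66393) / (0.2424·(+0.60599)) = +16.048 rad/s; magnitude 16.048 rad/s.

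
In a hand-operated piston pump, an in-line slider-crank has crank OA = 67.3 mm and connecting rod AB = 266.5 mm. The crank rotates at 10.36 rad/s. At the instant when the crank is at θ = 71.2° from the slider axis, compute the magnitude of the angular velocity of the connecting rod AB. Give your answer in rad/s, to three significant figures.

ω = 10.36 rad/s
The rod makes angle φ with the slider axis where L sinφ = r sinθ; differentiating, L cosφ·φ̇ = r ω cosθ.
L cosφ = √(L² − r² sin²θ) = 0.25877 m.
|ω_rod| = r ω |cosθ| / √(L² − r² sin²θ) = 0.0673·10.36·0.32227/0.25877 = 0.8683 rad/s.

0.868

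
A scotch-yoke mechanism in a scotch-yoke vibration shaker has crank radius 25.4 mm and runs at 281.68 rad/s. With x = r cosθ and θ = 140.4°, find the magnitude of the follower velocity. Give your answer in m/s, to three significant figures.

ω = 281.7 rad/s
x = r cosθ ⇒ ẋ = −rω sinθ.
|v| = rω|sinθ| = 0.0254·281.7·|sin 140.4°| = 4.5606 m/s.

4.56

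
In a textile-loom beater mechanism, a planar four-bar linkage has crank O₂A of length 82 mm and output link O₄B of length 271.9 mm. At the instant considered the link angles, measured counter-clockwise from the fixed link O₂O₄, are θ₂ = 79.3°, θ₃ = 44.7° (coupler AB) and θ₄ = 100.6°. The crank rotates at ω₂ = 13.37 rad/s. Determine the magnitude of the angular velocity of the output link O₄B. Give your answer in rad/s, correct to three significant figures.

ω₂ = 13.37 rad/s
Differentiating the loop-closure r₂e^{iθ₂}+r₃e^{iθ₃}=r₁+r₄e^{iθ₄} gives r₂ω₂e^{iθ₂}+r₃ω₃e^{iθ₃}=r₄ω₄e^{iθ₄}.
Eliminating the other unknown: ω₄ = r₂ω₂ sin(θ₂−θ₃) / [r₄ sin(θ₄−θ₃)].
Numerator sine = +0.56784; denominator sine = +0.82806.
Result = 0.082·13.37·(+0.56784) / (0.2719·(+0.82806)) = +2.765 rad/s; magnitude 2.765 rad/s.

2.77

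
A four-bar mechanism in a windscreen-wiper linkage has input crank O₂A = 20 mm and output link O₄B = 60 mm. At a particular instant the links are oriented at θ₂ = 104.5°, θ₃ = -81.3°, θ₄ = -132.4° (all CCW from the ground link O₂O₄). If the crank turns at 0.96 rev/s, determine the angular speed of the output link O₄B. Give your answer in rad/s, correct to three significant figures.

0.261

ω₂ = 6.032 rad/s (from 0.96 rev/s).
Differentiating the loop-closure r₂e^{iθ₂}+r₃e^{iθ₃}=r₁+r₄e^{iθ₄} gives r₂ω₂e^{iθ₂}+r₃ω₃e^{iθ₃}=r₄ω₄e^{iθ₄}.
Eliminating the other unknown: ω₄ = r₂ω₂ sin(θ₂−θ₃) / [r₄ sin(θ₄−θ₃)].
Numerator sine = -0.10106; denominator sine = -0.77824.
Result = 0.02·6.032·(-0.10106) / (0.06·(-0.77824)) = +0.26108 rad/s; magnitude 0.26108 rad/s.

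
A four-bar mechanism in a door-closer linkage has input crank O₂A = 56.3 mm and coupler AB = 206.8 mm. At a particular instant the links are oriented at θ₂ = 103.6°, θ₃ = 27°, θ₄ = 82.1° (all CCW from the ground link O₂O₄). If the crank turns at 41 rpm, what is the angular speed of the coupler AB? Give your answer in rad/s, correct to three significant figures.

ω₂ = 4.294 rad/s (from 41 rpm).
Differentiating the loop-closure r₂e^{iθ₂}+r₃e^{iθ₃}=r₁+r₄e^{iθ₄} gives r₂ω₂e^{iθ₂}+r₃ω₃e^{iθ₃}=r₄ω₄e^{iθ₄}.
Eliminating the other unknown: ω₃ = r₂ω₂ sin(θ₄−θ₂) / [r₃ sin(θ₃−θ₄)].
Numerator sine = -0.36650; denominator sine = -0.82015.
Result = 0.0563·4.294·(-0.36650) / (0.2068·(-0.82015)) = +0.52234 rad/s; magnitude 0.52234 rad/s.

0.522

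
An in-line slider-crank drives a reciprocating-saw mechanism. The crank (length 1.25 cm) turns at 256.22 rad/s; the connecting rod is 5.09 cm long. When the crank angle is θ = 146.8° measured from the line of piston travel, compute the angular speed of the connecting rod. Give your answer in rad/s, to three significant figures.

53.1

ω = 256.2 rad/s
The rod makes angle φ with the slider axis where L sinφ = r sinθ; differentiating, L cosφ·φ̇ = r ω cosθ.
L cosφ = √(L² − r² sin²θ) = 0.050438 m.
|ω_rod| = r ω |cosθ| / √(L² − r² sin²θ) = 0.0125·256.2·0.83676/0.050438 = 53.134 rad/s.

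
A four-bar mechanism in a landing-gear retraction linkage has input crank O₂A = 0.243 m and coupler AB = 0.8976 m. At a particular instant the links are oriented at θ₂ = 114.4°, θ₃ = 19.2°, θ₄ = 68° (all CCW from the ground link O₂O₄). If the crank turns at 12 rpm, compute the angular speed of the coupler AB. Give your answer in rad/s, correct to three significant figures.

0.327

ω₂ = 1.257 rad/s (from 12 rpm).
Differentiating the loop-closure r₂e^{iθ₂}+r₃e^{iθ₃}=r₁+r₄e^{iθ₄} gives r₂ω₂e^{iθ₂}+r₃ω₃e^{iθ₃}=r₄ω₄e^{iθ₄}.
Eliminating the other unknown: ω₃ = r₂ω₂ sin(θ₄−θ₂) / [r₃ sin(θ₃−θ₄)].
Numerator sine = -0.72417; denominator sine = -0.75241.
Result = 0.243·1.257·(-0.72417) / (0.8976·(-0.75241)) = +0.32743 rad/s; magnitude 0.32743 rad/s.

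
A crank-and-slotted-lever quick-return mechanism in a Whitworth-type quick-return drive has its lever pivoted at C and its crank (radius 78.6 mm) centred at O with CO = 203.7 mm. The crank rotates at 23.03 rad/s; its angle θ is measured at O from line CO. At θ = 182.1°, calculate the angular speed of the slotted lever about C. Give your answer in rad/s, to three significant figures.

ω = 23.03 rad/s
Crank pin A relative to C: A = (d + r cosθ, r sinθ); lever angle φ = atan2(r sinθ, d + r cosθ).
Differentiating tanφ: φ̇ = rω(d cosθ + r)/(d² + r² + 2dr cosθ).
d² + r² + 2dr cosθ = |CA|² = 0.0156715 m²;  d cosθ + r = -0.12496 m.
|ω_lever| = |0.0786·23.03·-0.12496| / 0.0156715 = 14.434 rad/s.

14.4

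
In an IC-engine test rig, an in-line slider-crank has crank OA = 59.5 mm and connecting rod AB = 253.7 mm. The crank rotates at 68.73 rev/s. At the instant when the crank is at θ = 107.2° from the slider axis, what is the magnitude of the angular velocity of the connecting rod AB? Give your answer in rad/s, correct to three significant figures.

30.7

ω = 431.8 rad/s (converted from 68.73 rev/s).
The rod makes angle φ with the slider axis where L sinφ = r sinθ; differentiating, L cosφ·φ̇ = r ω cosθ.
L cosφ = √(L² − r² sin²θ) = 0.24725 m.
|ω_rod| = r ω |cosθ| / √(L² − r² sin²θ) = 0.0595·431.8·0.29571/0.24725 = 30.73 rad/s.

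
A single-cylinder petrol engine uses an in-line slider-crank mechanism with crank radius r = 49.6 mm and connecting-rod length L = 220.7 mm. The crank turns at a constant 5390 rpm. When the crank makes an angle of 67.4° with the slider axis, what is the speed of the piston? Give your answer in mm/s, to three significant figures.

28100

ω = 2π·5390/60 = 564.4 rad/s
For an in-line slider-crank, x = r cosθ + √(L² − r² sin²θ), so v = −rω sinθ·[1 + r cosθ/√(L² − r² sin²θ)].
With r = 0.0496 m, L = 0.2207 m, θ = 67.4°: √(L² − r² sin²θ) = 0.2159 m.
v = −0.0496·564.4·0.92321·[1 + 0.0496·0.38430/0.2159] = -28.128 m/s.
|v| = 28.128 m/s = 28128 mm/s.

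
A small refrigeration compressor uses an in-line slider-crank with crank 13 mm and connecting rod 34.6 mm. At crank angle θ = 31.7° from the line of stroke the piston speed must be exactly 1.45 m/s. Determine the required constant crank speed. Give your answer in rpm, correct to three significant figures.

1530

For an in-line slider-crank, |v_piston| = rω|sinθ|·[1 + r cosθ/√(L² − r² sin²θ)].
With r = 0.013 m, L = 0.0346 m, θ = 31.7°: the bracketed kinematic factor |dx/dθ| = 0.0090587 m.
ω = v/|dx/dθ| = 1.45/0.0090587 = 160.07 rad/s.
N = 60ω/(2π) = 1528.5 rpm.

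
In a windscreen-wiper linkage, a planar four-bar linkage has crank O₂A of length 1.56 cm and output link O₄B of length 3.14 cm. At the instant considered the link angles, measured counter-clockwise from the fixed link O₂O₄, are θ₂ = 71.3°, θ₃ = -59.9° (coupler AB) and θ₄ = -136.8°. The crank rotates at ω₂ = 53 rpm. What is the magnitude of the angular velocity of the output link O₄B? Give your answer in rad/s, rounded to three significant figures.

2.13

ω₂ = 5.55 rad/s (from 53 rpm).
Differentiating the loop-closure r₂e^{iθ₂}+r₃e^{iθ₃}=r₁+r₄e^{iθ₄} gives r₂ω₂e^{iθ₂}+r₃ω₃e^{iθ₃}=r₄ω₄e^{iθ₄}.
Eliminating the other unknown: ω₄ = r₂ω₂ sin(θ₂−θ₃) / [r₄ sin(θ₄−θ₃)].
Numerator sine = +0.75241; denominator sine = -0.97398.
Result = 0.0156·5.55·(+0.75241) / (0.0314·(-0.97398)) = -2.1301 rad/s; magnitude 2.1301 rad/s.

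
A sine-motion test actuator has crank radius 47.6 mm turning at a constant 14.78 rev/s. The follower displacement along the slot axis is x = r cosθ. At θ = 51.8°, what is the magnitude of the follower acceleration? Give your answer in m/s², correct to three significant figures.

ω = 92.87 rad/s (from 14.78 rev/s).
x = r cosθ ⇒ ẍ = −rω² cosθ (ω constant).
|a| = rω²|cosθ| = 0.0476·(92.87)²·|cos 51.8°| = 253.86 m/s².

254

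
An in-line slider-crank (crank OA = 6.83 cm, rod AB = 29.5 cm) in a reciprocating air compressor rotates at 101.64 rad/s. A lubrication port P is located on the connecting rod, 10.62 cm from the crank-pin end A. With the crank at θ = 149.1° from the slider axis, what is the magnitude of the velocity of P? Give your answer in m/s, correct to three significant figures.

5.05

ω = 101.6 rad/s.  Crank-pin speed |V_A| = rω = 6.942 m/s, perpendicular to OA.
Rod angle: sinφ = −(r/L) sinθ ⇒ φ = -6.828°; ω_rod = −rω cosθ/√(L²−r²sin²θ) = +20.336 rad/s.
V_P = V_A + ω_rod × AP, with AP = 0.1062 m along the rod.
Components: V_Px = −rω sinθ − a·ω_rod·sinφ = -3.3082 m/s;  V_Py = rω cosθ + a·ω_rod·cosφ = -3.8123 m/s.
|V_P| = √(V_Px² + V_Py²) = 5.0476 m/s.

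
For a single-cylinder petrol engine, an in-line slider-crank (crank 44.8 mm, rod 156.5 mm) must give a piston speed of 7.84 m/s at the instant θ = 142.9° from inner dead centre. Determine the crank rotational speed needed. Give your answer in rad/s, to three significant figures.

378

For an in-line slider-crank, |v_piston| = rω|sinθ|·[1 + r cosθ/√(L² − r² sin²θ)].
With r = 0.0448 m, L = 0.1565 m, θ = 142.9°: the bracketed kinematic factor |dx/dθ| = 0.02076 m.
ω = v/|dx/dθ| = 7.84/0.02076 = 377.66 rad/s.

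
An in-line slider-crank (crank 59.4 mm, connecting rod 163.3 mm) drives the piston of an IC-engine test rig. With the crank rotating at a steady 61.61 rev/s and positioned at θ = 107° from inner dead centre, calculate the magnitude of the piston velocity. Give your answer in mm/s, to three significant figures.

ω = 2π·61.6 = 387.1 rad/s
For an in-line slider-crank, x = r cosθ + √(L² − r² sin²θ), so v = −rω sinθ·[1 + r cosθ/√(L² − r² sin²θ)].
With r = 0.0594 m, L = 0.1633 m, θ = 107°: √(L² − r² sin²θ) = 0.1531 m.
v = −0.0594·387.1·0.95630·[1 + 0.0594·-0.29237/0.1531] = -19.495 m/s.
|v| = 19.495 m/s = 19495 mm/s.

19500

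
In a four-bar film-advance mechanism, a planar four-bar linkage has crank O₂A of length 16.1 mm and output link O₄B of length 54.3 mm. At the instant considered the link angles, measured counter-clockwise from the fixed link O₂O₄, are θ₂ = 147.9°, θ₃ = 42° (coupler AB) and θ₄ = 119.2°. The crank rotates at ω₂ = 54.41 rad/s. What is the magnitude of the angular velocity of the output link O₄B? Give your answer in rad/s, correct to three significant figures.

15.9

ω₂ = 54.41 rad/s
Differentiating the loop-closure r₂e^{iθ₂}+r₃e^{iθ₃}=r₁+r₄e^{iθ₄} gives r₂ω₂e^{iθ₂}+r₃ω₃e^{iθ₃}=r₄ω₄e^{iθ₄}.
Eliminating the other unknown: ω₄ = r₂ω₂ sin(θ₂−θ₃) / [r₄ sin(θ₄−θ₃)].
Numerator sine = +0.96174; denominator sine = +0.97515.
Result = 0.0161·54.41·(+0.96174) / (0.0543·(+0.97515)) = +15.911 rad/s; magnitude 15.911 rad/s.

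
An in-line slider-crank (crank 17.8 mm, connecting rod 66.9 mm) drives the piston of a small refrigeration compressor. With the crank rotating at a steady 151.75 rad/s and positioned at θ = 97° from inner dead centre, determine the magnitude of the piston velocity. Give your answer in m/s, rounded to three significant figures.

ω = 151.8 rad/s
For an in-line slider-crank, x = r cosθ + √(L² − r² sin²θ), so v = −rω sinθ·[1 + r cosθ/√(L² − r² sin²θ)].
With r = 0.0178 m, L = 0.0669 m, θ = 97°: √(L² − r² sin²θ) = 0.064525 m.
v = −0.0178·151.8·0.99255·[1 + 0.0178·-0.12187/0.064525] = -2.5909 m/s.
|v| = 2.5909 m/s.

2.59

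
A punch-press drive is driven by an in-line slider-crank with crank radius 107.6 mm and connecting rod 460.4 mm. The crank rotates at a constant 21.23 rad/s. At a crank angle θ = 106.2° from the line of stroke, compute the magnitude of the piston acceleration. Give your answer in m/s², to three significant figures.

ω = 21.23 rad/s
x(θ) = r cosθ + √(L² − r² sin²θ); with ω constant, a = ω²·d²x/dθ².
d²x/dθ² = −r cosθ − r²(cos2θ)/√u − r⁴ sin²2θ/(4u^{3/2}),  u = L² − r² sin²θ = 0.201292 m².
Substituting r = 0.1076 m, L = 0.4604 m, θ = 106.2°: d²x/dθ² = +0.051701 m.
a = ω²·d²x/dθ² = (21.23)²·(+0.051701) = +23.302 m/s²;  |a| = 23.302 m/s².

23.3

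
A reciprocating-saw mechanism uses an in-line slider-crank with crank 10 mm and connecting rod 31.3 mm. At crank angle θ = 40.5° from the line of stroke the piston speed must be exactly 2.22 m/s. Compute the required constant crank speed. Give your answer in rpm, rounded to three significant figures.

2610

For an in-line slider-crank, |v_piston| = rω|sinθ|·[1 + r cosθ/√(L² − r² sin²θ)].
With r = 0.01 m, L = 0.0313 m, θ = 40.5°: the bracketed kinematic factor |dx/dθ| = 0.0081074 m.
ω = v/|dx/dθ| = 2.22/0.0081074 = 273.83 rad/s.
N = 60ω/(2π) = 2614.8 rpm.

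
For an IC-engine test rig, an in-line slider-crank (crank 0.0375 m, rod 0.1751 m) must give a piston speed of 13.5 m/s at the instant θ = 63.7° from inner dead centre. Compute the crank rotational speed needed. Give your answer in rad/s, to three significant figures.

366

For an in-line slider-crank, |v_piston| = rω|sinθ|·[1 + r cosθ/√(L² − r² sin²θ)].
With r = 0.0375 m, L = 0.1751 m, θ = 63.7°: the bracketed kinematic factor |dx/dθ| = 0.036869 m.
ω = v/|dx/dθ| = 13.5/0.036869 = 366.16 rad/s.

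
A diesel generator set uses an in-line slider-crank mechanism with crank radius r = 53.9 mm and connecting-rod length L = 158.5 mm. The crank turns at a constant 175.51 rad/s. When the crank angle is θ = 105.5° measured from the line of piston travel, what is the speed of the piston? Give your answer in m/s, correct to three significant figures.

ω = 175.5 rad/s
For an in-line slider-crank, x = r cosθ + √(L² − r² sin²θ), so v = −rω sinθ·[1 + r cosθ/√(L² − r² sin²θ)].
With r = 0.0539 m, L = 0.1585 m, θ = 105.5°: √(L² − r² sin²θ) = 0.14975 m.
v = −0.0539·175.5·0.96363·[1 + 0.0539·-0.26724/0.14975] = -8.2391 m/s.
|v| = 8.2391 m/s.

8.24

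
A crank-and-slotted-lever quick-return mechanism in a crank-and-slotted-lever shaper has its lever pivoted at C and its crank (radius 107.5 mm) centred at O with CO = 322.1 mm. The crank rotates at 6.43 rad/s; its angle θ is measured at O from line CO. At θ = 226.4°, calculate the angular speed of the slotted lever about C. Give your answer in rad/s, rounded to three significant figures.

1.17

ω = 6.43 rad/s
Crank pin A relative to C: A = (d + r cosθ, r sinθ); lever angle φ = atan2(r sinθ, d + r cosθ).
Differentiating tanφ: φ̇ = rω(d cosθ + r)/(d² + r² + 2dr cosθ).
d² + r² + 2dr cosθ = |CA|² = 0.0675475 m²;  d cosθ + r = -0.11463 m.
|ω_lever| = |0.1075·6.43·-0.11463| / 0.0675475 = 1.173 rad/s.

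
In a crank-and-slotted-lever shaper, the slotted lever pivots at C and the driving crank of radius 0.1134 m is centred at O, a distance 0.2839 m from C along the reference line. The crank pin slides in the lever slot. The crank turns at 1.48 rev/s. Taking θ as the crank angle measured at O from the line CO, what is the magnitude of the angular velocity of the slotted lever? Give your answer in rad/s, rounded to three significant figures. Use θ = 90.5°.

1.26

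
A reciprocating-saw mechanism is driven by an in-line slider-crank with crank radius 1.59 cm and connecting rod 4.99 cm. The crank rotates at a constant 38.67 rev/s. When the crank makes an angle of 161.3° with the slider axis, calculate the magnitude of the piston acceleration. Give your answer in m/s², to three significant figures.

647

ω = 2π·38.7 = 243 rad/s
x(θ) = r cosθ + √(L² − r² sin²θ); with ω constant, a = ω²·d²x/dθ².
d²x/dθ² = −r cosθ − r²(cos2θ)/√u − r⁴ sin²2θ/(4u^{3/2}),  u = L² − r² sin²θ = 0.00246402 m².
Substituting r = 0.0159 m, L = 0.0499 m, θ = 161.3°: d²x/dθ² = +0.010967 m.
a = ω²·d²x/dθ² = (243)²·(+0.010967) = +647.41 m/s²;  |a| = 647.41 m/s².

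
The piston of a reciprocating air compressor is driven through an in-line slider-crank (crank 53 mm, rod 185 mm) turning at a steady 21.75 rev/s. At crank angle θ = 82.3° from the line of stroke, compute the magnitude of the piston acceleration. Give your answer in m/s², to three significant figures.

ω = 2π·21.8 = 136.7 rad/s
x(θ) = r cosθ + √(L² − r² sin²θ); with ω constant, a = ω²·d²x/dθ².
d²x/dθ² = −r cosθ − r²(cos2θ)/√u − r⁴ sin²2θ/(4u^{3/2}),  u = L² − r² sin²θ = 0.0314664 m².
Substituting r = 0.053 m, L = 0.185 m, θ = 82.3°: d²x/dθ² = +0.0081406 m.
a = ω²·d²x/dθ² = (136.7)²·(+0.0081406) = +152.03 m/s²;  |a| = 152.03 m/s².

152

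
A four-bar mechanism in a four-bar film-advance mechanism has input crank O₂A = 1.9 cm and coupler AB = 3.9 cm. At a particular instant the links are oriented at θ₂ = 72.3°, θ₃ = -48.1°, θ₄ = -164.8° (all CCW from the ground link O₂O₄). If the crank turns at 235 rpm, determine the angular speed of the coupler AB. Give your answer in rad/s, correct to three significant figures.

ω₂ = 24.61 rad/s (from 235 rpm).
Differentiating the loop-closure r₂e^{iθ₂}+r₃e^{iθ₃}=r₁+r₄e^{iθ₄} gives r₂ω₂e^{iθ₂}+r₃ω₃e^{iθ₃}=r₄ω₄e^{iθ₄}.
Eliminating the other unknown: ω₃ = r₂ω₂ sin(θ₄−θ₂) / [r₃ sin(θ₃−θ₄)].
Numerator sine = +0.83962; denominator sine = +0.89337.
Result = 0.019·24.61·(+0.83962) / (0.039·(+0.89337)) = +11.268 rad/s; magnitude 11.268 rad/s.

11.3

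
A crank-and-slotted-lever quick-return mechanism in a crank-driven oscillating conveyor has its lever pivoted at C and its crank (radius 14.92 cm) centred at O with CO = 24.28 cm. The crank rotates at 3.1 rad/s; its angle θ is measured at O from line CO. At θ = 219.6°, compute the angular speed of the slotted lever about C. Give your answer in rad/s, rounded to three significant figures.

0.690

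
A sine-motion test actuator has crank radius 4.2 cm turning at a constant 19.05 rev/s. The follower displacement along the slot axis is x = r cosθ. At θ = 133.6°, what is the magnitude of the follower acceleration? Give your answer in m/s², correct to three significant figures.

415

ω = 119.7 rad/s (from 19.05 rev/s).
x = r cosθ ⇒ ẍ = −rω² cosθ (ω constant).
|a| = rω²|cosθ| = 0.042·(119.7)²·|cos 133.6°| = 414.96 m/s².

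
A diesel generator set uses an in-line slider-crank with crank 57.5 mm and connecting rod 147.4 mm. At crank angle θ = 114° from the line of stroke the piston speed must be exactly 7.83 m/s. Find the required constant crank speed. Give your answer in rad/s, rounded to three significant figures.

180

For an in-line slider-crank, |v_piston| = rω|sinθ|·[1 + r cosθ/√(L² − r² sin²θ)].
With r = 0.0575 m, L = 0.1474 m, θ = 114°: the bracketed kinematic factor |dx/dθ| = 0.043609 m.
ω = v/|dx/dθ| = 7.83/0.043609 = 179.55 rad/s.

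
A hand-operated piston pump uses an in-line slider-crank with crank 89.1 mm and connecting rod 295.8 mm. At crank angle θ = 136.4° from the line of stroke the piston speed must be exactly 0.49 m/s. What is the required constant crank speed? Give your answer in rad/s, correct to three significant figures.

For an in-line slider-crank, |v_piston| = rω|sinθ|·[1 + r cosθ/√(L² − r² sin²θ)].
With r = 0.0891 m, L = 0.2958 m, θ = 136.4°: the bracketed kinematic factor |dx/dθ| = 0.047743 m.
ω = v/|dx/dθ| = 0.49/0.047743 = 10.263 rad/s.

10.3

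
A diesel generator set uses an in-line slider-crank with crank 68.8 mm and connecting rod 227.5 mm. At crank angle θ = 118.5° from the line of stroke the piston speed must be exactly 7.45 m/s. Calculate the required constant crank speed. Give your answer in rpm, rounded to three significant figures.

1380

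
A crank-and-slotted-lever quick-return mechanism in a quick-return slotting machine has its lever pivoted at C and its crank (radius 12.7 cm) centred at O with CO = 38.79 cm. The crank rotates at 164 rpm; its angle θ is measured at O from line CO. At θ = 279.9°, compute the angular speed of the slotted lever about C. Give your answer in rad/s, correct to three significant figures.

ω = 17.17 rad/s (from 164 rpm).
Crank pin A relative to C: A = (d + r cosθ, r sinθ); lever angle φ = atan2(r sinθ, d + r cosθ).
Differentiating tanφ: φ̇ = rω(d cosθ + r)/(d² + r² + 2dr cosθ).
d² + r² + 2dr cosθ = |CA|² = 0.183535 m²;  d cosθ + r = +0.19369 m.
|ω_lever| = |0.127·17.17·+0.19369| / 0.183535 = 2.3018 rad/s.

2.30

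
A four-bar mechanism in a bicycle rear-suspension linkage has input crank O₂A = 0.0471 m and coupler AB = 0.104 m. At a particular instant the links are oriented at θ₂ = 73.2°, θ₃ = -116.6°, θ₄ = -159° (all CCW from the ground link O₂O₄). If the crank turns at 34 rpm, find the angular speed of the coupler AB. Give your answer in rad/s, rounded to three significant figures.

1.89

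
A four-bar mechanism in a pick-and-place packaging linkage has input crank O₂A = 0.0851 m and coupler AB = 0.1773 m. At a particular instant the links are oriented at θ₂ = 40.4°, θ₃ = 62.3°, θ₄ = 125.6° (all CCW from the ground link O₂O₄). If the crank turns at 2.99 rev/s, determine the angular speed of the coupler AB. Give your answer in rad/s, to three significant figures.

10.1

ω₂ = 18.79 rad/s (from 2.99 rev/s).
Differentiating the loop-closure r₂e^{iθ₂}+r₃e^{iθ₃}=r₁+r₄e^{iθ₄} gives r₂ω₂e^{iθ₂}+r₃ω₃e^{iθ₃}=r₄ω₄e^{iθ₄}.
Eliminating the other unknown: ω₃ = r₂ω₂ sin(θ₄−θ₂) / [r₃ sin(θ₃−θ₄)].
Numerator sine = +0.99649; denominator sine = -0.89337.
Result = 0.0851·18.79·(+0.99649) / (0.1773·(-0.89337)) = -10.058 rad/s; magnitude 10.058 rad/s.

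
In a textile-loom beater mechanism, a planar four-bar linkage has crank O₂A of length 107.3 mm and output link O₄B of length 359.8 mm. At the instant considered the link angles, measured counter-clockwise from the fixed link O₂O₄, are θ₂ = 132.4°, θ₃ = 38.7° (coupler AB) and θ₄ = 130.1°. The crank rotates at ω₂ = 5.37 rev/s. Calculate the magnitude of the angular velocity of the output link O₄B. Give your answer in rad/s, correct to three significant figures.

10.0

ω₂ = 33.74 rad/s (from 5.37 rev/s).
Differentiating the loop-closure r₂e^{iθ₂}+r₃e^{iθ₃}=r₁+r₄e^{iθ₄} gives r₂ω₂e^{iθ₂}+r₃ω₃e^{iθ₃}=r₄ω₄e^{iθ₄}.
Eliminating the other unknown: ω₄ = r₂ω₂ sin(θ₂−θ₃) / [r₄ sin(θ₄−θ₃)].
Numerator sine = +0.99792; denominator sine = +0.99970.
Result = 0.1073·33.74·(+0.99792) / (0.3598·(+0.99970)) = +10.044 rad/s; magnitude 10.044 rad/s.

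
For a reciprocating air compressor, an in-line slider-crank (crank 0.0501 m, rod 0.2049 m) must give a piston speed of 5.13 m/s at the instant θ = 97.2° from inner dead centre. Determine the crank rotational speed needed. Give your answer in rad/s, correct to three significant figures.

For an in-line slider-crank, |v_piston| = rω|sinθ|·[1 + r cosθ/√(L² − r² sin²θ)].
With r = 0.0501 m, L = 0.2049 m, θ = 97.2°: the bracketed kinematic factor |dx/dθ| = 0.048135 m.
ω = v/|dx/dθ| = 5.13/0.048135 = 106.58 rad/s.

107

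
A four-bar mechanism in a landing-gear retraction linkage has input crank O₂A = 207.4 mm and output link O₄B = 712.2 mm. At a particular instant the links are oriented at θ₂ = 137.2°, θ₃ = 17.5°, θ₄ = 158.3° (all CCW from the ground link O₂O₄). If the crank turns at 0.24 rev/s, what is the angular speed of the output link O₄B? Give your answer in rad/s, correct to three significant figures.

ω₂ = 1.508 rad/s (from 0.24 rev/s).
Differentiating the loop-closure r₂e^{iθ₂}+r₃e^{iθ₃}=r₁+r₄e^{iθ₄} gives r₂ω₂e^{iθ₂}+r₃ω₃e^{iθ₃}=r₄ω₄e^{iθ₄}.
Eliminating the other unknown: ω₄ = r₂ω₂ sin(θ₂−θ₃) / [r₄ sin(θ₄−θ₃)].
Numerator sine = +0.86863; denominator sine = +0.63203.
Result = 0.2074·1.508·(+0.86863) / (0.7122·(+0.63203)) = +0.60353 rad/s; magnitude 0.60353 rad/s.

0.604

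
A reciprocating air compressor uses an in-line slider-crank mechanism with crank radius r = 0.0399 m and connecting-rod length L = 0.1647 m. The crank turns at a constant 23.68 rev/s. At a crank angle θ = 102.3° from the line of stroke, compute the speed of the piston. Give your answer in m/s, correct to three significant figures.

ω = 2π·23.7 = 148.8 rad/s
For an in-line slider-crank, x = r cosθ + √(L² − r² sin²θ), so v = −rω sinθ·[1 + r cosθ/√(L² − r² sin²θ)].
With r = 0.0399 m, L = 0.1647 m, θ = 102.3°: √(L² − r² sin²θ) = 0.16002 m.
v = −0.0399·148.8·0.97705·[1 + 0.0399·-0.21303/0.16002] = -5.4922 m/s.
|v| = 5.4922 m/s.

5.49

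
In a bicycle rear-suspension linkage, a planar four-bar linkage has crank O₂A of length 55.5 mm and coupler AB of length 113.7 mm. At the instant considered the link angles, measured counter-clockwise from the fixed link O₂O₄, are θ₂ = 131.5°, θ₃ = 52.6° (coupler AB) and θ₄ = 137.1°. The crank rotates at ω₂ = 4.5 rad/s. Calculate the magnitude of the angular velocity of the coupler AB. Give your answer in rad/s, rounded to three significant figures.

ω₂ = 4.5 rad/s
Differentiating the loop-closure r₂e^{iθ₂}+r₃e^{iθ₃}=r₁+r₄e^{iθ₄} gives r₂ω₂e^{iθ₂}+r₃ω₃e^{iθ₃}=r₄ω₄e^{iθ₄}.
Eliminating the other unknown: ω₃ = r₂ω₂ sin(θ₄−θ₂) / [r₃ sin(θ₃−θ₄)].
Numerator sine = +0.09758; denominator sine = -0.99540.
Result = 0.0555·4.5·(+0.09758) / (0.1137·(-0.99540)) = -0.21534 rad/s; magnitude 0.21534 rad/s.

0.215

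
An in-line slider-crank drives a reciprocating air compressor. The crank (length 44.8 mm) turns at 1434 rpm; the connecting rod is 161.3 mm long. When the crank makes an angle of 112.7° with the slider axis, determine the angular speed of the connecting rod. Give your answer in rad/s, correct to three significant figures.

ω = 150.2 rad/s (converted from 1434 rpm).
The rod makes angle φ with the slider axis where L sinφ = r sinθ; differentiating, L cosφ·φ̇ = r ω cosθ.
L cosφ = √(L² − r² sin²θ) = 0.15592 m.
|ω_rod| = r ω |cosθ| / √(L² − r² sin²θ) = 0.0448·150.2·0.38591/0.15592 = 16.651 rad/s.

16.7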